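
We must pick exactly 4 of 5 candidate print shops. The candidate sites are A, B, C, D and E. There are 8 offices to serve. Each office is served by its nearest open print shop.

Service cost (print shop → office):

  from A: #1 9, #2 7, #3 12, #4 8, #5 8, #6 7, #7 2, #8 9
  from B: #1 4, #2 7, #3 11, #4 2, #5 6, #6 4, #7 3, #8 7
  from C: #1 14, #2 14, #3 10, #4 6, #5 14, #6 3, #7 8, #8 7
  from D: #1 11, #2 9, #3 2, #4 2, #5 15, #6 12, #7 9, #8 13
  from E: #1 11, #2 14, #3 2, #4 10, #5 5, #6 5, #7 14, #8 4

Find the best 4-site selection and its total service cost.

With exactly 4 open, each office uses its cheapest among the chosen.
{A, B, C, E}: #1→B 4, #2→A 7, #3→E 2, #4→B 2, #5→E 5, #6→C 3, #7→A 2, #8→E 4. Service cost 29.
{A, B, D, E}: service cost 30
{B, C, D, E}: service cost 30
Among all 5 size-4 choices, {A, B, C, E} is lowest.

Choose A, B, C and E; total service cost 29.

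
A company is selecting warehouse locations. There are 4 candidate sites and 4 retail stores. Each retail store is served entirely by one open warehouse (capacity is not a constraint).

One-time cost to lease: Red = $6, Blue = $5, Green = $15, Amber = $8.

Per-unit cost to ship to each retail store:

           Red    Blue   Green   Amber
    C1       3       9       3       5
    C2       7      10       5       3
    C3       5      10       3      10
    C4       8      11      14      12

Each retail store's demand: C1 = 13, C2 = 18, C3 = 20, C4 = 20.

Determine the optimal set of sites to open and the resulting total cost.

Open Red, Green and Amber; minimum total cost 342.

For any fixed open set, each retail store goes to its cheapest open site; total = fixed + service.
{Red, Green, Amber}: C1→Red 3·13=39, C2→Amber 3·18=54, C3→Green 3·20=60, C4→Red 8·20=160. Service 313; fixed 29; total 342.
{Red, Blue, Green, Amber}: service 313 + fixed 34 = 347
{Red, Amber}: C1→Red 3·13=39, C2→Amber 3·18=54, C3→Red 5·20=100, C4→Red 8·20=160. Service 353; fixed 14; total 367.
{Blue}: C1→Blue 9·13=117, C2→Blue 10·18=180, C3→Blue 10·20=200, C4→Blue 11·20=220. Service 717; fixed 5; total 722.
No other subset beats 342.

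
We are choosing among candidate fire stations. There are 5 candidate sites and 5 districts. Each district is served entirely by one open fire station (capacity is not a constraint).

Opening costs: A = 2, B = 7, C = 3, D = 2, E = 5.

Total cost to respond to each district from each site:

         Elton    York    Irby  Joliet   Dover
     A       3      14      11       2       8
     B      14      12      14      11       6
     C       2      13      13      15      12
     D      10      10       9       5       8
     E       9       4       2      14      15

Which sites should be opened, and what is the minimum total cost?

Open A and E; minimum total cost 26.

For any fixed open set, each district goes to its cheapest open site; total = fixed + service.
{A, E}: Elton→A 3, York→E 4, Irby→E 2, Joliet→A 2, Dover→A 8. Service 19; fixed 7; total 26.
{A, C, E}: Elton→C 2, York→E 4, Irby→E 2, Joliet→A 2, Dover→A 8. Service 18; fixed 10; total 28.
{A, D, E}: service 19 + fixed 9 = 28
{A, B, C, D, E}: Elton→C 2, York→E 4, Irby→E 2, Joliet→A 2, Dover→B 6. Service 16; fixed 19; total 35.
No other subset beats 26.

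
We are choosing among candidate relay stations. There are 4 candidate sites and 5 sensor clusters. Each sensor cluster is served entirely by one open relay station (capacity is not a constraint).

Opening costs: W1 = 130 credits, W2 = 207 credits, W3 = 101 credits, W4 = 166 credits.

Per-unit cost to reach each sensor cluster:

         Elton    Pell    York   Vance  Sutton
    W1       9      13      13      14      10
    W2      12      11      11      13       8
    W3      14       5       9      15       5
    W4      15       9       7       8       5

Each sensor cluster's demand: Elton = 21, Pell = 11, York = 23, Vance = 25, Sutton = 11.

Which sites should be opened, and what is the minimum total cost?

For any fixed open set, each sensor cluster goes to its cheapest open site; total = fixed + service.
{W4}: Elton→W4 15·21=315, Pell→W4 9·11=99, York→W4 7·23=161, Vance→W4 8·25=200, Sutton→W4 5·11=55. Service 830; fixed 166; total 996.
{W1, W4}: service 704 + fixed 296 = 1000
{W3, W4}: Elton→W3 14·21=294, Pell→W3 5·11=55, York→W4 7·23=161, Vance→W4 8·25=200, Sutton→W3 5·11=55. Service 765; fixed 267; total 1032.
{W1, W2, W3, W4}: service 660 + fixed 604 = 1264
No other subset beats 996.

Open W4 only; minimum total cost 996.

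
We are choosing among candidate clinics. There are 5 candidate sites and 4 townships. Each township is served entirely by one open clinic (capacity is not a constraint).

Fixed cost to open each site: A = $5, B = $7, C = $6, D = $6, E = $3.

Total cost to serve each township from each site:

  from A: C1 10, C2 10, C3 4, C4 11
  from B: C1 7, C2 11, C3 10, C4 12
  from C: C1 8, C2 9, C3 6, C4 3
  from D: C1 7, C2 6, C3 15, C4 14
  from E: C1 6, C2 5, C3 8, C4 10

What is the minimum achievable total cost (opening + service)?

Minimum total cost: 29

For any fixed open set, each township goes to its cheapest open site; total = fixed + service.
{C, E}: C1→E 6, C2→E 5, C3→C 6, C4→C 3. Service 20; fixed 9; total 29.
{A, C, E}: service 18 + fixed 14 = 32
{C}: service 26 + fixed 6 = 32
{A, B, C, D, E}: service 18 + fixed 27 = 45
No other subset beats 29.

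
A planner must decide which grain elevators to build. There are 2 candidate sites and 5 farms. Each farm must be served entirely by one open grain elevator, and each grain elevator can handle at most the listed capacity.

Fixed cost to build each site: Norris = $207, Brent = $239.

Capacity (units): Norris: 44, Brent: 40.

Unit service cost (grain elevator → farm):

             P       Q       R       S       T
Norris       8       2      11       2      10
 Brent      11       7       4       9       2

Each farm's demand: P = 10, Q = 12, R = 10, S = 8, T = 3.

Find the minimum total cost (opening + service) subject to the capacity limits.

Minimum total cost: 467

Open {Norris}: P→Norris 8·10=80, Q→Norris 2·12=24, R→Norris 11·10=110, S→Norris 2·8=16, T→Norris 10·3=30.
Loads: Norris carries 43/44. Service 260; fixed 207; total 467.
Next best feasible plan costs 612.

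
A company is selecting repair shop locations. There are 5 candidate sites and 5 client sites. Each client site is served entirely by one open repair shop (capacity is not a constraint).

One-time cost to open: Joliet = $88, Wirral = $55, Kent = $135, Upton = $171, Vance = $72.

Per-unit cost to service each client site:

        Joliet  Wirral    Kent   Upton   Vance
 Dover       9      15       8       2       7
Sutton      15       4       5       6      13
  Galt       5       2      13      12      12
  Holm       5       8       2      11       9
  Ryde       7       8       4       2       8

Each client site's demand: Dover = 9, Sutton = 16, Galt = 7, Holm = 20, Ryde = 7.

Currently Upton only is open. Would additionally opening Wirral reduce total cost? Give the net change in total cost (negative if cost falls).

Yes — net change −107 (cost falls by 107).

Current service cost with {Upton}: 432.
Adding Wirral: each client site re-picks its cheapest; new service cost 270, saving 162.
Extra fixed cost: 55. Net change = 55 − 162 = -107.
(Totals: 603 → 496.)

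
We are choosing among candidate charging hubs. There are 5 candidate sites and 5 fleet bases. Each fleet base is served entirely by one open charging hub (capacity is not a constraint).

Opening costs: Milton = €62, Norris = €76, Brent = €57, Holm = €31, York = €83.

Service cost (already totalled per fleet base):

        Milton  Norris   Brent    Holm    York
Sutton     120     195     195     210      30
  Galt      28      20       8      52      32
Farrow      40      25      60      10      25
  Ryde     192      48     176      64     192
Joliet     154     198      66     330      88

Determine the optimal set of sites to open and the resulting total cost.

Open Holm and York; minimum total cost 338.

For any fixed open set, each fleet base goes to its cheapest open site; total = fixed + service.
{Holm, York}: Sutton→York 30, Galt→York 32, Farrow→Holm 10, Ryde→Holm 64, Joliet→York 88. Service 224; fixed 114; total 338.
{Brent, Holm, York}: Sutton→York 30, Galt→Brent 8, Farrow→Holm 10, Ryde→Holm 64, Joliet→Brent 66. Service 178; fixed 171; total 349.
{Norris, York}: service 211 + fixed 159 = 370
{Milton, Norris, Brent, Holm, York}: service 162 + fixed 309 = 471
No other subset beats 338.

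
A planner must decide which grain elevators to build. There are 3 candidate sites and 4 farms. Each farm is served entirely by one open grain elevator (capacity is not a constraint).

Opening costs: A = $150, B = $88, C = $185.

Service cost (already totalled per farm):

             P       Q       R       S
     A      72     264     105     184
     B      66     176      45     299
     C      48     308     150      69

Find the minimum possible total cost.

Minimum total cost: 611

For any fixed open set, each farm goes to its cheapest open site; total = fixed + service.
{B, C}: P→C 48, Q→B 176, R→B 45, S→C 69. Service 338; fixed 273; total 611.
{B}: service 586 + fixed 88 = 674
{A, B}: P→B 66, Q→B 176, R→B 45, S→A 184. Service 471; fixed 238; total 709.
{A, B, C}: service 338 + fixed 423 = 761
No other subset beats 611.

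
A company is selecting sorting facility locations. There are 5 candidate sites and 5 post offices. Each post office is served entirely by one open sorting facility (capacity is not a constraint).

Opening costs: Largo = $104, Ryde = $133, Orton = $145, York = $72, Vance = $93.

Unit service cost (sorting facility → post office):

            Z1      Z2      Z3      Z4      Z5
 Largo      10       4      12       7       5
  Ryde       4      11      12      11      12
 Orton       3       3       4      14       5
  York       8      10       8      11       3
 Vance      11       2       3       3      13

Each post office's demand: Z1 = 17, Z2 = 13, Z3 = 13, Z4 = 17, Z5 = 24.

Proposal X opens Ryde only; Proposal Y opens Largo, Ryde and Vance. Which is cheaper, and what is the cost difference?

Proposal Y is cheaper by 341.

Proposal X: {Ryde}: Z1→Ryde 4·17=68, Z2→Ryde 11·13=143, Z3→Ryde 12·13=156, Z4→Ryde 11·17=187, Z5→Ryde 12·24=288. Service 842; fixed 133; total 975.
Proposal Y: {Largo, Ryde, Vance}: Z1→Ryde 4·17=68, Z2→Vance 2·13=26, Z3→Vance 3·13=39, Z4→Vance 3·17=51, Z5→Largo 5·24=120. Service 304; fixed 330; total 634.
Difference: |975 − 634| = 341.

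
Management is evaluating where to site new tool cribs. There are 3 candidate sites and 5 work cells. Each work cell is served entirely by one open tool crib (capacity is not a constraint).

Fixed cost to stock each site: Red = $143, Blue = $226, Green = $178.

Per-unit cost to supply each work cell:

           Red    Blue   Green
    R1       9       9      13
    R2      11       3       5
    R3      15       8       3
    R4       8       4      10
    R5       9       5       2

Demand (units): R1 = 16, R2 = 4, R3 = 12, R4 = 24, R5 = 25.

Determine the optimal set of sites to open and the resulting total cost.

Open Blue only; minimum total cost 699.

For any fixed open set, each work cell goes to its cheapest open site; total = fixed + service.
{Blue}: R1→Blue 9·16=144, R2→Blue 3·4=12, R3→Blue 8·12=96, R4→Blue 4·24=96, R5→Blue 5·25=125. Service 473; fixed 226; total 699.
{Green}: service 554 + fixed 178 = 732
{Blue, Green}: service 338 + fixed 404 = 742
{Red, Blue, Green}: service 338 + fixed 547 = 885
No other subset beats 699.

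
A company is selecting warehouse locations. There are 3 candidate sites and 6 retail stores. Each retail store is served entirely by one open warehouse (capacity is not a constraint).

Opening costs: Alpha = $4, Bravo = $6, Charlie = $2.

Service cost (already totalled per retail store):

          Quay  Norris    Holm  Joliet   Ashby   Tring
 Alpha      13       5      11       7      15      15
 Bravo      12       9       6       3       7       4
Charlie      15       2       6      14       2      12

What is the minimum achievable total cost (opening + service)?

Minimum total cost: 37

For any fixed open set, each retail store goes to its cheapest open site; total = fixed + service.
{Bravo, Charlie}: Quay→Bravo 12, Norris→Charlie 2, Holm→Bravo 6, Joliet→Bravo 3, Ashby→Charlie 2, Tring→Bravo 4. Service 29; fixed 8; total 37.
{Alpha, Bravo, Charlie}: service 29 + fixed 12 = 41
{Alpha, Bravo}: Quay→Bravo 12, Norris→Alpha 5, Holm→Bravo 6, Joliet→Bravo 3, Ashby→Bravo 7, Tring→Bravo 4. Service 37; fixed 10; total 47.
{Charlie}: Quay→Charlie 15, Norris→Charlie 2, Holm→Charlie 6, Joliet→Charlie 14, Ashby→Charlie 2, Tring→Charlie 12. Service 51; fixed 2; total 53.
(All 7 nonempty subsets were checked; Bravo and Charlie is lowest.)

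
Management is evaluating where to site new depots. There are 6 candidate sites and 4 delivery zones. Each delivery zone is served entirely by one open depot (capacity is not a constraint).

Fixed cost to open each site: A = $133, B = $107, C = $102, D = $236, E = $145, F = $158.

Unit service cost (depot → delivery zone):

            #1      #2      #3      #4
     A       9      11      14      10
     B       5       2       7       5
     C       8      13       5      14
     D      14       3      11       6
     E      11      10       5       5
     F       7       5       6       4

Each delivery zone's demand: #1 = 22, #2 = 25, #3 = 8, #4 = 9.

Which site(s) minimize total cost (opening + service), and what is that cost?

For any fixed open set, each delivery zone goes to its cheapest open site; total = fixed + service.
{B}: #1→B 5·22=110, #2→B 2·25=50, #3→B 7·8=56, #4→B 5·9=45. Service 261; fixed 107; total 368.
{B, C}: service 245 + fixed 209 = 454
{B, E}: service 245 + fixed 252 = 497
{A, B, C, D, E, F}: #1→B 5·22=110, #2→B 2·25=50, #3→C 5·8=40, #4→F 4·9=36. Service 236; fixed 881; total 1117.
No other subset beats 368.

Open B only; minimum total cost 368.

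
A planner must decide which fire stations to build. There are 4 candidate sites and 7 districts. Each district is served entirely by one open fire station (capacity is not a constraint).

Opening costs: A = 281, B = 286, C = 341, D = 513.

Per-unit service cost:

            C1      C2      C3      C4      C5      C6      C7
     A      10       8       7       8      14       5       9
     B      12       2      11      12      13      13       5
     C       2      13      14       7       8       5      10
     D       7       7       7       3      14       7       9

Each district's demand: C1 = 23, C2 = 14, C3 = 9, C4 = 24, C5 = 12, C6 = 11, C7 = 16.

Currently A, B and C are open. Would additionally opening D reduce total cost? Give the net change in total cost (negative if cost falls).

No — net change +417 (cost rises by 417).

Current service cost with {A, B, C}: 536.
Adding D: each district re-picks its cheapest; new service cost 440, saving 96.
Extra fixed cost: 513. Net change = 513 − 96 = 417.
(Totals: 1444 → 1861.)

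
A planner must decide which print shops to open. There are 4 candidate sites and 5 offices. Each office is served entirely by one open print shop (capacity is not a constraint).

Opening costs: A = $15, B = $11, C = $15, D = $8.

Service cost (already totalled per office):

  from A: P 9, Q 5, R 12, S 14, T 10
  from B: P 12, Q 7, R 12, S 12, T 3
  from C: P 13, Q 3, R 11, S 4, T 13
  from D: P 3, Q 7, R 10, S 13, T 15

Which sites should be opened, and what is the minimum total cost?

For any fixed open set, each office goes to its cheapest open site; total = fixed + service.
{B, D}: P→D 3, Q→B 7, R→D 10, S→B 12, T→B 3. Service 35; fixed 19; total 54.
{C, D}: service 33 + fixed 23 = 56
{D}: service 48 + fixed 8 = 56
{A, B, C, D}: service 23 + fixed 49 = 72
No other subset beats 54.

Open B and D; minimum total cost 54.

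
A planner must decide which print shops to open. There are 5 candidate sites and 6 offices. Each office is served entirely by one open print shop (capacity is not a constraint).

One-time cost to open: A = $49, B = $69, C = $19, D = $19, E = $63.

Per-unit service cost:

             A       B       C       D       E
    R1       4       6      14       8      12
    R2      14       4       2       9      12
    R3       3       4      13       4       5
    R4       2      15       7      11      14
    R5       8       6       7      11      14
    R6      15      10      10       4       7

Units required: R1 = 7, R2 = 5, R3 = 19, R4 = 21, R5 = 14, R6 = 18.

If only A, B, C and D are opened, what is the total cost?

Each office is assigned to its cheapest site among the open ones.
{A, B, C, D}: R1→A 4·7=28, R2→C 2·5=10, R3→A 3·19=57, R4→A 2·21=42, R5→B 6·14=84, R6→D 4·18=72. Service 293; fixed 156; total 449.

Total cost: 449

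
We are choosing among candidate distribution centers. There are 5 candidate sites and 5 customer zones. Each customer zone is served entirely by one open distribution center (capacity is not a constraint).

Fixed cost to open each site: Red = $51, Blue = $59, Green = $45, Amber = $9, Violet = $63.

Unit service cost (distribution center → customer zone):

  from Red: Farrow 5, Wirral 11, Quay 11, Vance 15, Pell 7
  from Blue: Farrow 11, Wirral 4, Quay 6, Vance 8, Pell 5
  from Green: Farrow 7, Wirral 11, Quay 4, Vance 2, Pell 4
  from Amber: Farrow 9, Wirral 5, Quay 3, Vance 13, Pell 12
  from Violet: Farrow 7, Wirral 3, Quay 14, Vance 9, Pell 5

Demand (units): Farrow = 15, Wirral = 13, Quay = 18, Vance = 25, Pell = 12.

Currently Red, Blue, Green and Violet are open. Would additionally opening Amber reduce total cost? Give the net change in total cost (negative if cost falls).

Current service cost with {Red, Blue, Green, Violet}: 284.
Adding Amber: each customer zone re-picks its cheapest; new service cost 266, saving 18.
Extra fixed cost: 9. Net change = 9 − 18 = -9.
(Totals: 502 → 493.)

Yes — net change −9 (cost falls by 9).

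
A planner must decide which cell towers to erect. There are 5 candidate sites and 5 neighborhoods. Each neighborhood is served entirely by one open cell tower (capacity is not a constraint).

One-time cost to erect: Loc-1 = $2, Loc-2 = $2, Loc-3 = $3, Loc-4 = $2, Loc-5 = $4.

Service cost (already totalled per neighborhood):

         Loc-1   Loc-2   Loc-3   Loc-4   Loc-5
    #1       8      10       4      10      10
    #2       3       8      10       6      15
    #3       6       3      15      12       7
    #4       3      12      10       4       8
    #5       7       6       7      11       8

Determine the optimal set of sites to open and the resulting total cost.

Open Loc-1, Loc-2 and Loc-3; minimum total cost 26.

For any fixed open set, each neighborhood goes to its cheapest open site; total = fixed + service.
{Loc-1, Loc-2, Loc-3}: #1→Loc-3 4, #2→Loc-1 3, #3→Loc-2 3, #4→Loc-1 3, #5→Loc-2 6. Service 19; fixed 7; total 26.
{Loc-1, Loc-2}: #1→Loc-1 8, #2→Loc-1 3, #3→Loc-2 3, #4→Loc-1 3, #5→Loc-2 6. Service 23; fixed 4; total 27.
{Loc-1, Loc-2, Loc-3, Loc-4}: service 19 + fixed 9 = 28
{Loc-1, Loc-2, Loc-3, Loc-4, Loc-5}: #1→Loc-3 4, #2→Loc-1 3, #3→Loc-2 3, #4→Loc-1 3, #5→Loc-2 6. Service 19; fixed 13; total 32.
No other subset beats 26.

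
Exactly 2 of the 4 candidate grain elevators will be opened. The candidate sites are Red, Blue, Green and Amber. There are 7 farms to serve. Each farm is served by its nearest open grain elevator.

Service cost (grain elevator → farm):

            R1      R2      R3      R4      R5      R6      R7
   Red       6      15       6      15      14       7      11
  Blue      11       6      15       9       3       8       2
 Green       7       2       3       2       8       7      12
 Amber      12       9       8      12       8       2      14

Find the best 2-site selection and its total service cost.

With exactly 2 open, each farm uses its cheapest among the chosen.
{Blue, Green}: R1→Green 7, R2→Green 2, R3→Green 3, R4→Green 2, R5→Blue 3, R6→Green 7, R7→Blue 2. Service cost 26.
{Green, Amber}: service cost 36
{Red, Blue}: service cost 39
Among all 6 size-2 choices, {Blue, Green} is lowest.

Choose Blue and Green; total service cost 26.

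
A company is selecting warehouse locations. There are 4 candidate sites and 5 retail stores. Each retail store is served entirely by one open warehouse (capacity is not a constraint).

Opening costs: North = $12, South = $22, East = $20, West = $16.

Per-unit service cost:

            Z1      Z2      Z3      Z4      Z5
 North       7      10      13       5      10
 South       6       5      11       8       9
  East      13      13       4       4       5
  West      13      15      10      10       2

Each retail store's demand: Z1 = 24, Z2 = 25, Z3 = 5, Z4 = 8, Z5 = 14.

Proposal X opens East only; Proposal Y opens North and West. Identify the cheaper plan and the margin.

Proposal X: {East}: Z1→East 13·24=312, Z2→East 13·25=325, Z3→East 4·5=20, Z4→East 4·8=32, Z5→East 5·14=70. Service 759; fixed 20; total 779.
Proposal Y: {North, West}: Z1→North 7·24=168, Z2→North 10·25=250, Z3→West 10·5=50, Z4→North 5·8=40, Z5→West 2·14=28. Service 536; fixed 28; total 564.
Difference: |779 − 564| = 215.

Proposal Y is cheaper by 215.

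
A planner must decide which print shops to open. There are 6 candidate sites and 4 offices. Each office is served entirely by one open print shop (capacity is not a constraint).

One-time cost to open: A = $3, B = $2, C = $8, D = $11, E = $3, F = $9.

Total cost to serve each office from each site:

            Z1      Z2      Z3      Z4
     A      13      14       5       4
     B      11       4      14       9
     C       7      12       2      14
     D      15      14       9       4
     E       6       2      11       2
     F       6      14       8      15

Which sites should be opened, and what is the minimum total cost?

Open A and E; minimum total cost 21.

For any fixed open set, each office goes to its cheapest open site; total = fixed + service.
{A, E}: Z1→E 6, Z2→E 2, Z3→A 5, Z4→E 2. Service 15; fixed 6; total 21.
{A, B, E}: service 15 + fixed 8 = 23
{C, E}: Z1→E 6, Z2→E 2, Z3→C 2, Z4→E 2. Service 12; fixed 11; total 23.
{A, B, C, D, E, F}: service 12 + fixed 36 = 48
No other subset beats 21.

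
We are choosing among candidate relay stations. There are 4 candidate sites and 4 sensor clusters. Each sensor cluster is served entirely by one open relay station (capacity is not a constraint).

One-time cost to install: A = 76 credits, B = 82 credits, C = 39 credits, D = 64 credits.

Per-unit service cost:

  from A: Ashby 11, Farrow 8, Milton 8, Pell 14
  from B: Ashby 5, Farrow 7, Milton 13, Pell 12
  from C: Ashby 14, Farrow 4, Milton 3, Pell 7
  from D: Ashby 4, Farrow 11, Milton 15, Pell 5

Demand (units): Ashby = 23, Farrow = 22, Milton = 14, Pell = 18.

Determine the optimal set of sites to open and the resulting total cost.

For any fixed open set, each sensor cluster goes to its cheapest open site; total = fixed + service.
{C, D}: Ashby→D 4·23=92, Farrow→C 4·22=88, Milton→C 3·14=42, Pell→D 5·18=90. Service 312; fixed 103; total 415.
{A, C, D}: service 312 + fixed 179 = 491
{B, C}: Ashby→B 5·23=115, Farrow→C 4·22=88, Milton→C 3·14=42, Pell→C 7·18=126. Service 371; fixed 121; total 492.
{A, B, C, D}: Ashby→D 4·23=92, Farrow→C 4·22=88, Milton→C 3·14=42, Pell→D 5·18=90. Service 312; fixed 261; total 573.
(All 15 nonempty subsets were checked; C and D is lowest.)

Open C and D; minimum total cost 415.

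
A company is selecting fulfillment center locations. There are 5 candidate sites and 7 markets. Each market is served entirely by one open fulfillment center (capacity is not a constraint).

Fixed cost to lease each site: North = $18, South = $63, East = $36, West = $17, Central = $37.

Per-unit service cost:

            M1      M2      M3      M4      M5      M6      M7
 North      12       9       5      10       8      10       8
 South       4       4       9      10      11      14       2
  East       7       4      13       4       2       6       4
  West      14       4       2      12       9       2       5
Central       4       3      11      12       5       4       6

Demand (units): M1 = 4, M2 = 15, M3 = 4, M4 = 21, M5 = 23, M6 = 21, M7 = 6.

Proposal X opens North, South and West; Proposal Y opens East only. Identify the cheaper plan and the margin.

Proposal Y is cheaper by 174.

Proposal X: {North, South, West}: M1→South 4·4=16, M2→South 4·15=60, M3→West 2·4=8, M4→North 10·21=210, M5→North 8·23=184, M6→West 2·21=42, M7→South 2·6=12. Service 532; fixed 98; total 630.
Proposal Y: {East}: M1→East 7·4=28, M2→East 4·15=60, M3→East 13·4=52, M4→East 4·21=84, M5→East 2·23=46, M6→East 6·21=126, M7→East 4·6=24. Service 420; fixed 36; total 456.
Difference: |630 − 456| = 174.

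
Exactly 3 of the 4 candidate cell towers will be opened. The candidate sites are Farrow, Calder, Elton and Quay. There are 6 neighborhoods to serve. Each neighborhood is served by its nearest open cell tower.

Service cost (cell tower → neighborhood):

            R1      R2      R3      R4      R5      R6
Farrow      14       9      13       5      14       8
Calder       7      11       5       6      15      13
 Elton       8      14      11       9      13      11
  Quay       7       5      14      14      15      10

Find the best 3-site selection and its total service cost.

With exactly 3 open, each neighborhood uses its cheapest among the chosen.
{Farrow, Calder, Quay}: R1→Calder 7, R2→Quay 5, R3→Calder 5, R4→Farrow 5, R5→Farrow 14, R6→Farrow 8. Service cost 44.
{Calder, Elton, Quay}: service cost 46
{Farrow, Calder, Elton}: service cost 47
Among all 4 size-3 choices, {Farrow, Calder, Quay} is lowest.

Choose Farrow, Calder and Quay; total service cost 44.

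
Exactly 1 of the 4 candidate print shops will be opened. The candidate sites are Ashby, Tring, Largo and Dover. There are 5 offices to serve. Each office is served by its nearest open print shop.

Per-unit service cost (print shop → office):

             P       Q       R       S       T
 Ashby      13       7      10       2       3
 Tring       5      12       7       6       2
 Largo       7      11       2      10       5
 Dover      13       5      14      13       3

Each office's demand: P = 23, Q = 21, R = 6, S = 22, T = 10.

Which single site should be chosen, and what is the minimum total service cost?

With exactly 1 open, each office uses its cheapest among the chosen.
{Tring}: P→Tring 5·23=115, Q→Tring 12·21=252, R→Tring 7·6=42, S→Tring 6·22=132, T→Tring 2·10=20. Service cost 561.
{Ashby}: service cost 580
{Largo}: service cost 674
Among all 4 size-1 choices, {Tring} is lowest.

Choose Tring only; total service cost 561.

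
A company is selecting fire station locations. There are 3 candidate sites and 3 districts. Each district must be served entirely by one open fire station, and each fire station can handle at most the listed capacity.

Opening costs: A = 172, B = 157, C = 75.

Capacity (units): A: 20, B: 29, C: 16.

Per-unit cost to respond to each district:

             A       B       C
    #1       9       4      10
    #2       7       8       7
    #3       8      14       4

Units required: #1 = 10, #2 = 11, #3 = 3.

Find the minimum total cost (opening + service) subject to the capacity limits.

Open {B}: #1→B 4·10=40, #2→B 8·11=88, #3→B 14·3=42.
Loads: B carries 24/29. Service 170; fixed 157; total 327.
Next best feasible plan costs 361.

Minimum total cost: 327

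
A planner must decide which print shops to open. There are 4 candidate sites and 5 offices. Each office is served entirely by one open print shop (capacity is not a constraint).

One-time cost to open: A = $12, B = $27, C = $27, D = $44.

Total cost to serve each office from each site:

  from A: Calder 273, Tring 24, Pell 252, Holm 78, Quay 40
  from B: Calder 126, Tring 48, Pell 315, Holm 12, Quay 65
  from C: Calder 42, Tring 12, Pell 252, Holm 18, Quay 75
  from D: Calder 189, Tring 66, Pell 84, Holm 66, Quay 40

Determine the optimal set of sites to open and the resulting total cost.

For any fixed open set, each office goes to its cheapest open site; total = fixed + service.
{C, D}: Calder→C 42, Tring→C 12, Pell→D 84, Holm→C 18, Quay→D 40. Service 196; fixed 71; total 267.
{A, C, D}: service 196 + fixed 83 = 279
{B, C, D}: service 190 + fixed 98 = 288
{A, B, C, D}: service 190 + fixed 110 = 300
No other subset beats 267.

Open C and D; minimum total cost 267.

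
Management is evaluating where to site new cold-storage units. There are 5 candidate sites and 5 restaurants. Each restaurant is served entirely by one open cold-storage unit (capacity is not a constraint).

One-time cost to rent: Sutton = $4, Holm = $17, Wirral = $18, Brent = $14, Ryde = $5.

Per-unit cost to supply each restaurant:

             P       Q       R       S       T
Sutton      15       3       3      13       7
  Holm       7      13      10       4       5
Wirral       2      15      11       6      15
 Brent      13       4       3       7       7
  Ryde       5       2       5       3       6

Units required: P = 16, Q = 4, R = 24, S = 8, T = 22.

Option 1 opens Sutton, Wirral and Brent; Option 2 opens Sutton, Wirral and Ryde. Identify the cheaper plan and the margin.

Option 2 is cheaper by 59.

Option 1: {Sutton, Wirral, Brent}: P→Wirral 2·16=32, Q→Sutton 3·4=12, R→Sutton 3·24=72, S→Wirral 6·8=48, T→Sutton 7·22=154. Service 318; fixed 36; total 354.
Option 2: {Sutton, Wirral, Ryde}: P→Wirral 2·16=32, Q→Ryde 2·4=8, R→Sutton 3·24=72, S→Ryde 3·8=24, T→Ryde 6·22=132. Service 268; fixed 27; total 295.
Difference: |354 − 295| = 59.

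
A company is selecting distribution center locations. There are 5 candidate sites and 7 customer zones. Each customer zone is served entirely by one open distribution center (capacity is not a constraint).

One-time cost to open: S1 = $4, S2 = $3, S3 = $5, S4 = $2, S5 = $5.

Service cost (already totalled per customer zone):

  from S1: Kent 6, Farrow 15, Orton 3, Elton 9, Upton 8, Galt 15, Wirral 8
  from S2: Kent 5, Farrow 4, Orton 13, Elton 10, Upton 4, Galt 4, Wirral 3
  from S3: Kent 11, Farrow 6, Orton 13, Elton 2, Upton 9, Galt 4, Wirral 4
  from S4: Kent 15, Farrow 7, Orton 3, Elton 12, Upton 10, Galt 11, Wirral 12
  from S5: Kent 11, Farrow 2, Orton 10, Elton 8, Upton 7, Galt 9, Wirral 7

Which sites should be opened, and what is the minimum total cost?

For any fixed open set, each customer zone goes to its cheapest open site; total = fixed + service.
{S2, S3, S4}: Kent→S2 5, Farrow→S2 4, Orton→S4 3, Elton→S3 2, Upton→S2 4, Galt→S2 4, Wirral→S2 3. Service 25; fixed 10; total 35.
{S1, S2, S3}: Kent→S2 5, Farrow→S2 4, Orton→S1 3, Elton→S3 2, Upton→S2 4, Galt→S2 4, Wirral→S2 3. Service 25; fixed 12; total 37.
{S2, S3, S4, S5}: service 23 + fixed 15 = 38
{S1, S2, S3, S4, S5}: Kent→S2 5, Farrow→S5 2, Orton→S1 3, Elton→S3 2, Upton→S2 4, Galt→S2 4, Wirral→S2 3. Service 23; fixed 19; total 42.
No other subset beats 35.

Open S2, S3 and S4; minimum total cost 35.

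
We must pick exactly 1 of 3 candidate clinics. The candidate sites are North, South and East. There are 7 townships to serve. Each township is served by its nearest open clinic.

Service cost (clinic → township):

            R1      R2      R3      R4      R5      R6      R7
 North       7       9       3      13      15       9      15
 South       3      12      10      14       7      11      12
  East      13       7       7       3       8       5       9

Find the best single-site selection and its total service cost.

Choose East only; total service cost 52.

With exactly 1 open, each township uses its cheapest among the chosen.
{East}: R1→East 13, R2→East 7, R3→East 7, R4→East 3, R5→East 8, R6→East 5, R7→East 9. Service cost 52.
{South}: service cost 69
{North}: service cost 71
Among all 3 size-1 choices, {East} is lowest.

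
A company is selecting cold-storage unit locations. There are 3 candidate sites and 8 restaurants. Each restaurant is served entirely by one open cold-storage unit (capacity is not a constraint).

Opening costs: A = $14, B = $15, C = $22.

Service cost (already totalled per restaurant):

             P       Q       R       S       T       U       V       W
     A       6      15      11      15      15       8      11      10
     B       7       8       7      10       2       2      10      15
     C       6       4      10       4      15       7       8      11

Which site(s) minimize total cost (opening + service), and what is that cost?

For any fixed open set, each restaurant goes to its cheapest open site; total = fixed + service.
{B}: P→B 7, Q→B 8, R→B 7, S→B 10, T→B 2, U→B 2, V→B 10, W→B 15. Service 61; fixed 15; total 76.
{B, C}: service 44 + fixed 37 = 81
{A, B}: P→A 6, Q→B 8, R→B 7, S→B 10, T→B 2, U→B 2, V→B 10, W→A 10. Service 55; fixed 29; total 84.
{A, B, C}: service 43 + fixed 51 = 94
No other subset beats 76.

Open B only; minimum total cost 76.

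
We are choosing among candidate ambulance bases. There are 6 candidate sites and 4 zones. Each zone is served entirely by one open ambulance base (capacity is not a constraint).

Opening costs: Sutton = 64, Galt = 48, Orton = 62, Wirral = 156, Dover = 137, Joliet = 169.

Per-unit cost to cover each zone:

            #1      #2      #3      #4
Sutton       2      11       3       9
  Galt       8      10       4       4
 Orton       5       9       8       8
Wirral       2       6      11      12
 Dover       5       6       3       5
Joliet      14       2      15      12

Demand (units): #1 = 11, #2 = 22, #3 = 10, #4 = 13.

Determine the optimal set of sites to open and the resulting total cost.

For any fixed open set, each zone goes to its cheapest open site; total = fixed + service.
{Dover}: #1→Dover 5·11=55, #2→Dover 6·22=132, #3→Dover 3·10=30, #4→Dover 5·13=65. Service 282; fixed 137; total 419.
{Sutton, Galt, Joliet}: service 148 + fixed 281 = 429
{Sutton, Galt}: #1→Sutton 2·11=22, #2→Galt 10·22=220, #3→Sutton 3·10=30, #4→Galt 4·13=52. Service 324; fixed 112; total 436.
{Sutton, Galt, Orton, Wirral, Dover, Joliet}: service 148 + fixed 636 = 784
No other subset beats 419.

Open Dover only; minimum total cost 419.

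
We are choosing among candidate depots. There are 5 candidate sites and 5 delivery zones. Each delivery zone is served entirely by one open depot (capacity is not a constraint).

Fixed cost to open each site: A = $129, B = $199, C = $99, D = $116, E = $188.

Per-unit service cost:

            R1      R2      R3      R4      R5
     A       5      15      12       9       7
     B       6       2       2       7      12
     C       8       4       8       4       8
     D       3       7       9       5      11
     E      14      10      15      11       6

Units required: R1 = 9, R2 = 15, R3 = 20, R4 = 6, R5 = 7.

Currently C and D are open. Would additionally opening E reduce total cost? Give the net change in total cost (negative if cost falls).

Current service cost with {C, D}: 327.
Adding E: each delivery zone re-picks its cheapest; new service cost 313, saving 14.
Extra fixed cost: 188. Net change = 188 − 14 = 174.
(Totals: 542 → 716.)

No — net change +174 (cost rises by 174).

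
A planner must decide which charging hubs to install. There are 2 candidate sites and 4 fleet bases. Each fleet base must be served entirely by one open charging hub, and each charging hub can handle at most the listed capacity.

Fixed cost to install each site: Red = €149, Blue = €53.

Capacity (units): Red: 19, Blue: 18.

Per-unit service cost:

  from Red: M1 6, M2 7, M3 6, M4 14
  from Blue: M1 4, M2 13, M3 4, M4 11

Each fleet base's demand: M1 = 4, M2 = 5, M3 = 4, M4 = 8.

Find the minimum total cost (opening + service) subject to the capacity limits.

Minimum total cost: 357

Open {Red, Blue}: M1→Blue 4·4=16, M2→Red 7·5=35, M3→Blue 4·4=16, M4→Blue 11·8=88.
Loads: Red carries 5/19, Blue carries 16/18. Service 155; fixed 202; total 357.
Next best feasible plan costs 365.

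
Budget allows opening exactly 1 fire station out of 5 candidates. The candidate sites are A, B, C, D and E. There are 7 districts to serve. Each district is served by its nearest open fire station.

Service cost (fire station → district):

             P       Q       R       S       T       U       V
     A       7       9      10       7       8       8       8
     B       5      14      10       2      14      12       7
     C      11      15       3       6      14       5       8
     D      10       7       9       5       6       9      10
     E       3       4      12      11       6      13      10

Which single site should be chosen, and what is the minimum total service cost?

Choose D only; total service cost 56.

With exactly 1 open, each district uses its cheapest among the chosen.
{D}: P→D 10, Q→D 7, R→D 9, S→D 5, T→D 6, U→D 9, V→D 10. Service cost 56.
{A}: service cost 57
{E}: service cost 59
Among all 5 size-1 choices, {D} is lowest.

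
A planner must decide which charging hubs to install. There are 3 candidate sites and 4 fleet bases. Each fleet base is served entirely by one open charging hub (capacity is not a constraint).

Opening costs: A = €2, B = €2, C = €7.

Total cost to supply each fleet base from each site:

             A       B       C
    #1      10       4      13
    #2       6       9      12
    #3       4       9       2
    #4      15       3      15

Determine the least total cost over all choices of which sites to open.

For any fixed open set, each fleet base goes to its cheapest open site; total = fixed + service.
{A, B}: #1→B 4, #2→A 6, #3→A 4, #4→B 3. Service 17; fixed 4; total 21.
{A, B, C}: service 15 + fixed 11 = 26
{B}: service 25 + fixed 2 = 27
{A}: service 35 + fixed 2 = 37
(All 7 nonempty subsets were checked; A and B is lowest.)

Minimum total cost: 21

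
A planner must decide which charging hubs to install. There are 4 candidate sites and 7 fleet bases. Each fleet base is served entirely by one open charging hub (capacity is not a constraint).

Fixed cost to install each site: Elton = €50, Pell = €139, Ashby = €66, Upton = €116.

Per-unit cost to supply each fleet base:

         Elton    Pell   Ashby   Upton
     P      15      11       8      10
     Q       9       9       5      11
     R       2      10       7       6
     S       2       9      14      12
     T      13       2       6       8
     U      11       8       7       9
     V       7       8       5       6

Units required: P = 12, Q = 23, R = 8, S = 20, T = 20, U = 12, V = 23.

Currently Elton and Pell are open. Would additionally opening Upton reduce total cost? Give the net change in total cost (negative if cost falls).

No — net change +81 (cost rises by 81).

Current service cost with {Elton, Pell}: 692.
Adding Upton: each fleet base re-picks its cheapest; new service cost 657, saving 35.
Extra fixed cost: 116. Net change = 116 − 35 = 81.
(Totals: 881 → 962.)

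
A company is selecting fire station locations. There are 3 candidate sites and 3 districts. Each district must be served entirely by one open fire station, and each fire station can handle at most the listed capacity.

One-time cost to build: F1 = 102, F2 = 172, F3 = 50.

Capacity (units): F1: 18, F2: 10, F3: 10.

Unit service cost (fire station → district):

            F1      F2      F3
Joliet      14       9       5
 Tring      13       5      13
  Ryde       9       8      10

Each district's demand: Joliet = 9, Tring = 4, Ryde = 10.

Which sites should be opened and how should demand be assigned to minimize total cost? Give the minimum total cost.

Minimum total cost: 339

Open {F1, F3}: Joliet→F3 5·9=45, Tring→F1 13·4=52, Ryde→F1 9·10=90.
Loads: F1 carries 14/18, F3 carries 9/10. Service 187; fixed 152; total 339.
Next best feasible plan costs 430.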